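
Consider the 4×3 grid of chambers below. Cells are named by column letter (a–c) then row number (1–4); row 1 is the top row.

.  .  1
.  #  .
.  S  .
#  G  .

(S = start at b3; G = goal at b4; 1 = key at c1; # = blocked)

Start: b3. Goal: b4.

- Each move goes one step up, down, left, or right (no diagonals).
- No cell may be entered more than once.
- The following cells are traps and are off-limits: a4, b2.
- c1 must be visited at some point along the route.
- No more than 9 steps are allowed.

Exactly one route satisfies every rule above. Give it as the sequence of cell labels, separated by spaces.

The 9-move cap with required stops at c1 leaves no slack for detours.
Route from b3: left 1 to a3, up 2 to a1, right 2 to c1, down 3 to c4, left 1 to b4 — 9 moves in all.
Check: all required cells visited; 9 ≤ 9 moves.

b3 a3 a2 a1 b1 c1 c2 c3 c4 b4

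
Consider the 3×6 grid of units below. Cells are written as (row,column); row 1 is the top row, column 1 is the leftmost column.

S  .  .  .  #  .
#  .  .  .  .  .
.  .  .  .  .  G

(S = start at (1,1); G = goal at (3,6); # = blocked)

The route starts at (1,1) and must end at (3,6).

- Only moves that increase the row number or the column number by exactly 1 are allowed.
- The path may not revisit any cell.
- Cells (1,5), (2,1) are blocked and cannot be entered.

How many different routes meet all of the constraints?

12

A right/down-only route from (1,1) to (3,6) makes exactly 2 down-moves and 5 right-moves in some order.
With no other constraints that would be C(7,2) = 21 routes.
Subtract routes through each blocked cell (inclusion–exclusion for overlaps): − through (1,5): 3 − through (2,1): 6 → 12.
That gives 12 routes.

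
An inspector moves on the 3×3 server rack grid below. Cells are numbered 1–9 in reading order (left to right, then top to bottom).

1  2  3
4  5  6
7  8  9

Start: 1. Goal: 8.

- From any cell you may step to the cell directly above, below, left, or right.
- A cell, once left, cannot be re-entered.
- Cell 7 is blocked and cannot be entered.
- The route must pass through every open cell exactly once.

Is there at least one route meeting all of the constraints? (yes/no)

yes

One route that works: 1 → 4 → 5 → 2 → 3 → 6 → 9 → 8.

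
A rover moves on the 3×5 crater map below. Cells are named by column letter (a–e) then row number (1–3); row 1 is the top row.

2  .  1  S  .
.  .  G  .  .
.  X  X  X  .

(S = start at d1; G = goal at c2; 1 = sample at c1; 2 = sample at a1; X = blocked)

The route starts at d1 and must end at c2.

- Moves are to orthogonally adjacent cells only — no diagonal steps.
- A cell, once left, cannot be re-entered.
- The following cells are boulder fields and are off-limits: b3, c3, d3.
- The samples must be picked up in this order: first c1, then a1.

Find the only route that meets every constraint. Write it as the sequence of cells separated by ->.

d1 -> c1 -> b1 -> a1 -> a2 -> b2 -> c2

The waypoints must appear in the order c1, a1, with no cell reused.
Route from d1: 3× left (reaching a1), down to a2, 2× right (reaching c2) — 6 moves in all.
Check: order respected (1 at step 1, 2 at step 3).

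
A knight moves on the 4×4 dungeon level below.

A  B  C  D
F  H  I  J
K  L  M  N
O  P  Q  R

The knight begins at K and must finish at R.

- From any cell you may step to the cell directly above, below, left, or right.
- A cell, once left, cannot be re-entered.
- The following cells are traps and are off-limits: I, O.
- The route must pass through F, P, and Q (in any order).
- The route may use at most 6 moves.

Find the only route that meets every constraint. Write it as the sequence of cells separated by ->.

The 6-move cap with required stops at F, P, Q leaves no slack for detours.
Route from K: up to F, right to H, 2× down (reaching P), 2× right (reaching R) — 6 moves in all.
Check: all required cells visited; 6 ≤ 6 moves.

K -> F -> H -> L -> P -> Q -> R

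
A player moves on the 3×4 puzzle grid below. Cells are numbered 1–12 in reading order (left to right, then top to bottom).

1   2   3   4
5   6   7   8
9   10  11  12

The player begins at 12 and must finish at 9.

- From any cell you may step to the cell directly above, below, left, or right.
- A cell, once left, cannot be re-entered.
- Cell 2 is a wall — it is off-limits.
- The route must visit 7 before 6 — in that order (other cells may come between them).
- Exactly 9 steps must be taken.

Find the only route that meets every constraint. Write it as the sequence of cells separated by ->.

12 -> 8 -> 4 -> 3 -> 7 -> 11 -> 10 -> 6 -> 5 -> 9

The waypoints must appear in the order 7, 6, with no cell reused.
Route from 12: up 2 to 4, left 1 to 3, down 2 to 11, left 1 to 10, up 1 to 6, left 1 to 5, down 1 to 9 — 9 moves in all.
Check: order respected (7 at step 4, 6 at step 7); 9 moves as required.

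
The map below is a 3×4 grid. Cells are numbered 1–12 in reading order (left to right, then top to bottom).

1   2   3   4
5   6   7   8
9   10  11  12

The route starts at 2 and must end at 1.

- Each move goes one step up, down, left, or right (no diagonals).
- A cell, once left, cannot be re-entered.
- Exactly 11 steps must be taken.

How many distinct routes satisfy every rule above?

2

Need simple routes of exactly 11 moves from 2 to 1 (Manhattan distance 1, so 5 moves are spent on a detour and 5 undoing it).
Enumerating: 2 6 7 3 4 8 12 11 10 9 5 1 | 2 3 4 8 12 11 7 6 10 9 5 1.
That gives 2 routes.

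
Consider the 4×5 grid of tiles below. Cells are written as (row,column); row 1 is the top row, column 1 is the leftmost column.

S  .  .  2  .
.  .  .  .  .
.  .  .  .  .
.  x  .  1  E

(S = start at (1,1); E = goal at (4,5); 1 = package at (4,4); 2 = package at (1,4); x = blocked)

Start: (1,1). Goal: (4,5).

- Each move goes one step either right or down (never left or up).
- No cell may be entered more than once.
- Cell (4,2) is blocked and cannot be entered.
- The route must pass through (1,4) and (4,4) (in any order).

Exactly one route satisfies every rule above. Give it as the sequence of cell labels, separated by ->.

Moves only go right or down, so the column and row indices never decrease.
Route from (1,1): 3× right (reaching (1,4)), 3× down (reaching (4,4)), right to (4,5) — 7 moves in all.
Check: all required cells visited.

(1,1) -> (1,2) -> (1,3) -> (1,4) -> (2,4) -> (3,4) -> (4,4) -> (4,5)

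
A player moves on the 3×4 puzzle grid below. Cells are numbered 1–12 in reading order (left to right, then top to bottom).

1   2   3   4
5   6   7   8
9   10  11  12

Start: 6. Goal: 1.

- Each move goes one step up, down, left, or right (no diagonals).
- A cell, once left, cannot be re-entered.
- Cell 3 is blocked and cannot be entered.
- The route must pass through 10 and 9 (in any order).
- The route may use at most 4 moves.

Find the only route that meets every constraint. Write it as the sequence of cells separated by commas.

The 4-move cap with required stops at 10, 9 leaves no slack for detours.
Route from 6: down 1 to 10, left 1 to 9, up 2 to 1 — 4 moves in all.
Check: all required cells visited; 4 ≤ 4 moves.

6, 10, 9, 5, 1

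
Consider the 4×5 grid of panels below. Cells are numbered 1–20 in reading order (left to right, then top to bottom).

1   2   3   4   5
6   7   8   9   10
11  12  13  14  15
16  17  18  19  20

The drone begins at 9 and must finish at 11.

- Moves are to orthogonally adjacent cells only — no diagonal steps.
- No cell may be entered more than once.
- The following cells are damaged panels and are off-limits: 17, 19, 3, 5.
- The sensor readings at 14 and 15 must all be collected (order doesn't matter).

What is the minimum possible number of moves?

6

Any route passes through 14 and 15 in some order between 9 and 11. Summing Manhattan distances along each leg and taking the cheapest ordering (9 → 14 → 15 → 11) gives a lower bound of 1 + 1 + 4 = 6 moves.
A route of 6 moves achieves this: 9 → 10 → 15 → 14 → 13 → 12 → 11.
Since 6 matches the lower bound, it is optimal.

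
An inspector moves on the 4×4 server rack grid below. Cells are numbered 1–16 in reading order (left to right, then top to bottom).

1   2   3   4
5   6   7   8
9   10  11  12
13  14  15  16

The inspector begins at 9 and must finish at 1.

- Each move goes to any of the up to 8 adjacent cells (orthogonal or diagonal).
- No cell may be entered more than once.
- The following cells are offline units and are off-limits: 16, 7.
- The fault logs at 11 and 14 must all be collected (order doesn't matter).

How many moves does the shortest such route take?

Any route passes through 11 and 14 in some order between 9 and 1. Summing Chebyshev distances along each leg and taking the cheapest ordering (9 → 14 → 11 → 1) gives a lower bound of 1 + 1 + 2 = 4 moves.
A route of 4 moves achieves this: 9 → 14 → 11 → 6 → 1.
Since 4 matches the lower bound, it is optimal.

4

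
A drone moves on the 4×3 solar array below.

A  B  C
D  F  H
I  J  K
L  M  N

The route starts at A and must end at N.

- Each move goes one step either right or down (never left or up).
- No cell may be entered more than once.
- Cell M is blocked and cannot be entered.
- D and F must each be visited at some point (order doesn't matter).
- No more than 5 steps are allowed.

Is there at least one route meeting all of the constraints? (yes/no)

One route that works: A → D → F → J → K → N.

yes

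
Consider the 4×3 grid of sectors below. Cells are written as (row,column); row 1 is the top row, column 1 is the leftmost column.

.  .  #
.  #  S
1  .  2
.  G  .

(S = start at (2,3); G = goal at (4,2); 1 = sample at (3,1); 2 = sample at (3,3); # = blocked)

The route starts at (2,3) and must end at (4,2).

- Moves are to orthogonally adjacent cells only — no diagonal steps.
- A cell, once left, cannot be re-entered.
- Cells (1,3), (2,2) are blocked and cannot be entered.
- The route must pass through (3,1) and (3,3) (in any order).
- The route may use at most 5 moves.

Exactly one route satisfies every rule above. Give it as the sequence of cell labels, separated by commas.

The 5-move cap with required stops at (3,1), (3,3) leaves no slack for detours.
Route from (2,3): down 1 to (3,3), left 2 to (3,1), down 1 to (4,1), right 1 to (4,2) — 5 moves in all.
Check: all required cells visited; 5 ≤ 5 moves.

(2,3), (3,3), (3,2), (3,1), (4,1), (4,2)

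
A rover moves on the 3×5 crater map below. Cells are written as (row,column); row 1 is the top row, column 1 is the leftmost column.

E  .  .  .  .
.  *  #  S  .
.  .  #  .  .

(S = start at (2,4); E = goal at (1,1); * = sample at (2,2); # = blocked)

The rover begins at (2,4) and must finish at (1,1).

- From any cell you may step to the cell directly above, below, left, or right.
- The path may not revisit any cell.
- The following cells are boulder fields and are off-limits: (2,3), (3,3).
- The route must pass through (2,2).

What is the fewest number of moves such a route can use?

Any route passes through (2,2) somewhere between (2,4) and (1,1). Summing Manhattan distances along the two legs ((2,4) → (2,2) → (1,1)) gives a lower bound of 2 + 2 = 4 moves.
That bound ignores the blocked cells. Measuring each leg by the fewest moves that actually steer around them ((2,4)→(2,2): 4; (2,2)→(1,1): 2) raises the lower bound to 6.
A route of 6 moves exists: (2,4) → (1,4) → (1,3) → (1,2) → (2,2) → (2,1) → (1,1).
Since 6 matches that lower bound, it is optimal.

6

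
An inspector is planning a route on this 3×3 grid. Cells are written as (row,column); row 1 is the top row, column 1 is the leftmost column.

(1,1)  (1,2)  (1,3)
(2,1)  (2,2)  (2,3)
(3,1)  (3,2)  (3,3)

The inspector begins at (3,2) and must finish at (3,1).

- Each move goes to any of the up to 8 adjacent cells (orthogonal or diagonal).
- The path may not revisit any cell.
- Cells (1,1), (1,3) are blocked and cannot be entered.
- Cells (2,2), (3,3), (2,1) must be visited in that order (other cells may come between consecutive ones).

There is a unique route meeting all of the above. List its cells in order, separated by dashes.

(3,2) - (2,2) - (3,3) - (2,3) - (1,2) - (2,1) - (3,1)

The waypoints must appear in the order (2,2), (3,3), (2,1), with no cell reused.
Route from (3,2): up 1 to (2,2), down-right 1 to (3,3), up 1 to (2,3), up-left 1 to (1,2), down-left 1 to (2,1), down 1 to (3,1) — 6 moves in all.
Check: order respected ((2,2) at step 1, (3,3) at step 2, (2,1) at step 5).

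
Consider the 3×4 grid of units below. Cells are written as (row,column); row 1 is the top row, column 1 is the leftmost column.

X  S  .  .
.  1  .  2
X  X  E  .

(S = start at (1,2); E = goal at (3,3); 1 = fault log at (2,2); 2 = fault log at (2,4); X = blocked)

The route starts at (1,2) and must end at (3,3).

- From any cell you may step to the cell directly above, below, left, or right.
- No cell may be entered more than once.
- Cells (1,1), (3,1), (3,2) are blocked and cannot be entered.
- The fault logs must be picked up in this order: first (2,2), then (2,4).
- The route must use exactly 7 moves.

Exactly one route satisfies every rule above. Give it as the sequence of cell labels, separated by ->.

The waypoints must appear in the order (2,2), (2,4), with no cell reused.
Route from (1,2): down 1 to (2,2), right 1 to (2,3), up 1 to (1,3), right 1 to (1,4), down 2 to (3,4), left 1 to (3,3) — 7 moves in all.
Check: order respected (1 at step 1, 2 at step 5); 7 moves as required.

(1,2) -> (2,2) -> (2,3) -> (1,3) -> (1,4) -> (2,4) -> (3,4) -> (3,3)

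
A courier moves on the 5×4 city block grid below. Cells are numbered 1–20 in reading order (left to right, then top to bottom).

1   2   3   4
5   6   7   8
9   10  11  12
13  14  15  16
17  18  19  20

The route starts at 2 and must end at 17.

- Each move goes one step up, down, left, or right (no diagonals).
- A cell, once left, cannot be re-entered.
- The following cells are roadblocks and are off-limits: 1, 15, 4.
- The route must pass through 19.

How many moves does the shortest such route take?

Any route passes through 19 somewhere between 2 and 17. Summing Manhattan distances along the two legs (2 → 19 → 17) gives a lower bound of 5 + 2 = 7 moves.
The shortest route satisfying every rule uses 9 moves: 2 → 6 → 10 → 11 → 12 → 16 → 20 → 19 → 18 → 17.
The bound of 7 isn't tight here; checking systematically, no route of length 7 through 8 satisfies every constraint, so 9 is the minimum.

9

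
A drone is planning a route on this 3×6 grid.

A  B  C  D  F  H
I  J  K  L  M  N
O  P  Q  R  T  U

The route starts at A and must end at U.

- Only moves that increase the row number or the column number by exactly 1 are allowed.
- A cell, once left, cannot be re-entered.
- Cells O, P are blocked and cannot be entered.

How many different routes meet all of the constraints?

A right/down-only route from A to U makes exactly 2 down-moves and 5 right-moves in some order.
With no other constraints that would be C(7,2) = 21 routes.
Subtract routes through each blocked cell (inclusion–exclusion for overlaps): − through O: 1 − through P: 3 + through O&P: 1 → 18.
That gives 18 routes.

18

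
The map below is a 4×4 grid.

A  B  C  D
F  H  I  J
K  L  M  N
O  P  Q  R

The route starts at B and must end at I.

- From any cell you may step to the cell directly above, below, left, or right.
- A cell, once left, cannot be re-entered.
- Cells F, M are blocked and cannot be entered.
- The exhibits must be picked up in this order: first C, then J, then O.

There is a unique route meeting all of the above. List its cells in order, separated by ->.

The waypoints must appear in the order C, J, O, with no cell reused.
Route from B: right 2 to D, down 3 to R, left 3 to O, up 1 to K, right 1 to L, up 1 to H, right 1 to I — 12 moves in all.
Check: order respected (C at step 1, J at step 3, O at step 8).

B -> C -> D -> J -> N -> R -> Q -> P -> O -> K -> L -> H -> I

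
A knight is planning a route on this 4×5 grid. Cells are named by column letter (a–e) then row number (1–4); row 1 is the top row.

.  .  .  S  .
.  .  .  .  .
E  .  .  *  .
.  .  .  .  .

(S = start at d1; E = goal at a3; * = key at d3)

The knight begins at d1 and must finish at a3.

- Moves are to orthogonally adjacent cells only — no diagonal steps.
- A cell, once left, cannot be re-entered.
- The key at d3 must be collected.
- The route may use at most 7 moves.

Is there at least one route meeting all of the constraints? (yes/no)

yes

One route that works: d1 → d2 → d3 → c3 → b3 → a3.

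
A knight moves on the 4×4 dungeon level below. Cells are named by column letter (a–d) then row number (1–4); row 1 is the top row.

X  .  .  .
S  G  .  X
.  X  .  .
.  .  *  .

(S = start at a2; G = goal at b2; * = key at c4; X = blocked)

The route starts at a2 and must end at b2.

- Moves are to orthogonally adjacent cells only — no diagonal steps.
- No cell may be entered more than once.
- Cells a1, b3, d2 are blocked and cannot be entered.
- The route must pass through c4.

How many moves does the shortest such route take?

Any route passes through c4 somewhere between a2 and b2. Summing Manhattan distances along the two legs (a2 → c4 → b2) gives a lower bound of 4 + 3 = 7 moves.
A route of 7 moves achieves this: a2 → a3 → a4 → b4 → c4 → c3 → c2 → b2.
Since 7 matches the lower bound, it is optimal.

7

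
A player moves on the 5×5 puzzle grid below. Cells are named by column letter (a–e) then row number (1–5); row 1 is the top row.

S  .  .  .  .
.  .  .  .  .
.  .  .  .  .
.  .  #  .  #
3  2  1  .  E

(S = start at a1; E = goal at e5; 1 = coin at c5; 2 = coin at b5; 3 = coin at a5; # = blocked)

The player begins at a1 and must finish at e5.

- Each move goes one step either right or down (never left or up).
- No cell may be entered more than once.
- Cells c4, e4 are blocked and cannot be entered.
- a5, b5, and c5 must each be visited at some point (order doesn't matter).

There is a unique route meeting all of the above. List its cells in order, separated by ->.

Moves only go right or down, so the column and row indices never decrease.
Route from a1: down 4 to a5, right 4 to e5 — 8 moves in all.
Check: all required cells visited.

a1 -> a2 -> a3 -> a4 -> a5 -> b5 -> c5 -> d5 -> e5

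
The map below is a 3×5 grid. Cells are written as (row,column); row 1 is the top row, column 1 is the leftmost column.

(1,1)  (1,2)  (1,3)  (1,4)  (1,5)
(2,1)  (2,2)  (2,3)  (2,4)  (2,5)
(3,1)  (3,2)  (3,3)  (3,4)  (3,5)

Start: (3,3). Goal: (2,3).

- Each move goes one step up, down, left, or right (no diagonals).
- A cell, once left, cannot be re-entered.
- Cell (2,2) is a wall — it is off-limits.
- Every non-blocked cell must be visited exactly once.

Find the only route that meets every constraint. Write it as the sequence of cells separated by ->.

(3,3) -> (3,2) -> (3,1) -> (2,1) -> (1,1) -> (1,2) -> (1,3) -> (1,4) -> (1,5) -> (2,5) -> (3,5) -> (3,4) -> (2,4) -> (2,3)

Need to visit all 14 open cells exactly once, starting at (3,3) and ending at (2,3).
Cell (1,5) has only two open neighbours ((2,5) and (1,4)), so the path must pass straight through it: one of those is the cell it's entered from and the other is where it exits.
Route from (3,3): 2× left (reaching (3,1)), 2× up (reaching (1,1)), 4× right (reaching (1,5)), 2× down (reaching (3,5)), left to (3,4), up to (2,4), left to (2,3) — 13 moves in all.
Check: all 14 open cells covered.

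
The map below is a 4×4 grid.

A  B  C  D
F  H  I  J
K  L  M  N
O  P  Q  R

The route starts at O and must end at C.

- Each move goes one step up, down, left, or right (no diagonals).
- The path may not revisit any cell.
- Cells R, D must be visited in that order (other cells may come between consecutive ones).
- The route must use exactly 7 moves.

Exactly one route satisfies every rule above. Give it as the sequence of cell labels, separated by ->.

The waypoints must appear in the order R, D, with no cell reused.
Route from O: right 3 to R, up 3 to D, left 1 to C — 7 moves in all.
Check: order respected (R at step 3, D at step 6); 7 moves as required.

O -> P -> Q -> R -> N -> J -> D -> C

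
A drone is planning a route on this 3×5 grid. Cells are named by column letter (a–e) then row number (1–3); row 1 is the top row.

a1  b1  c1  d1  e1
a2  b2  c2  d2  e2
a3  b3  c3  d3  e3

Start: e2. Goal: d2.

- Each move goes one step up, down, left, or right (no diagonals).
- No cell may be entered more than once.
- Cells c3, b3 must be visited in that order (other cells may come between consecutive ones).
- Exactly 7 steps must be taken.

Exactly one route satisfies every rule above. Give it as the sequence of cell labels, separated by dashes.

e2 - e3 - d3 - c3 - b3 - b2 - c2 - d2

The waypoints must appear in the order c3, b3, with no cell reused.
Route from e2: down to e3, 3× left (reaching b3), up to b2, 2× right (reaching d2) — 7 moves in all.
Check: order respected (c3 at step 3, b3 at step 4); 7 moves as required.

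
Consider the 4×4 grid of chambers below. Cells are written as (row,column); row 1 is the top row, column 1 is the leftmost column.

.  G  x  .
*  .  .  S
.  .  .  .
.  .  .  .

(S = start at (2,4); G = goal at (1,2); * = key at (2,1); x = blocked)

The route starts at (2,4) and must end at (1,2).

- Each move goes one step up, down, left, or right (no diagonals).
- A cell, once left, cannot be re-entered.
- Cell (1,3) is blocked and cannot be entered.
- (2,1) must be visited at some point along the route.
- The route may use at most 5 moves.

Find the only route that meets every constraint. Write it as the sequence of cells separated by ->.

(2,4) -> (2,3) -> (2,2) -> (2,1) -> (1,1) -> (1,2)

Any route must reach (2,1) and still end at (1,2) within 5 moves, so the order of the required stops is forced.
Route from (2,4): left 3 to (2,1), up 1 to (1,1), right 1 to (1,2) — 5 moves in all.
Check: all required cells visited; 5 ≤ 5 moves.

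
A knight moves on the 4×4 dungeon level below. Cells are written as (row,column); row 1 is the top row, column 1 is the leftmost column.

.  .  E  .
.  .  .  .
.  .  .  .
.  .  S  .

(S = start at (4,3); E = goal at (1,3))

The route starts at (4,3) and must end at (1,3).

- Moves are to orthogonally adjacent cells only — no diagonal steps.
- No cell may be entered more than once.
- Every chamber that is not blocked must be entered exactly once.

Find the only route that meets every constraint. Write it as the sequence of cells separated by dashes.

Need to visit all 16 open cells exactly once, starting at (4,3) and ending at (1,3).
Cell (4,1) has only two open neighbours ((3,1) and (4,2)), so the path must pass straight through it: one of those is the cell it's entered from and the other is where it exits.
Route from (4,3): right to (4,4), up to (3,4), 2× left (reaching (3,2)), down to (4,2), left to (4,1), 3× up (reaching (1,1)), right to (1,2), down to (2,2), 2× right (reaching (2,4)), up to (1,4), left to (1,3) — 15 moves in all.
Check: all 16 open cells covered.

(4,3) - (4,4) - (3,4) - (3,3) - (3,2) - (4,2) - (4,1) - (3,1) - (2,1) - (1,1) - (1,2) - (2,2) - (2,3) - (2,4) - (1,4) - (1,3)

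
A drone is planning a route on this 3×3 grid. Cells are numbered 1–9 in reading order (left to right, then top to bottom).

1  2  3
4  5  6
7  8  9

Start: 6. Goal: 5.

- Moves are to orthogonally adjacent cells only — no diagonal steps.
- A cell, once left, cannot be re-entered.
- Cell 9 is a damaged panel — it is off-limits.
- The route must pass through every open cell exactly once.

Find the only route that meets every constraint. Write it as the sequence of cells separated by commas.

Need to visit all 8 open cells exactly once, starting at 6 and ending at 5.
Cell 1 has only two open neighbours (4 and 2), so the path must pass straight through it: one of those is the cell it's entered from and the other is where it exits.
Route from 6: up 1 to 3, left 2 to 1, down 2 to 7, right 1 to 8, up 1 to 5 — 7 moves in all.
Check: all 8 open cells covered.

6, 3, 2, 1, 4, 7, 8, 5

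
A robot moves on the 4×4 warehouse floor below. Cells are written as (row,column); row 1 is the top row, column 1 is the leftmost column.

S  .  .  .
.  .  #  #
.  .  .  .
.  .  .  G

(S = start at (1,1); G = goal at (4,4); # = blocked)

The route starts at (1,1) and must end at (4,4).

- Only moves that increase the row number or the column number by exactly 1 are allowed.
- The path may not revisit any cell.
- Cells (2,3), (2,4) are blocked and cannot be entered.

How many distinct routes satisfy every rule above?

A right/down-only route from (1,1) to (4,4) makes exactly 3 down-moves and 3 right-moves in some order.
With no other constraints that would be C(6,3) = 20 routes.
Subtract routes through each blocked cell (inclusion–exclusion for overlaps): − through (2,3): 9 − through (2,4): 4 + through (2,3)&(2,4): 3 → 10.
That gives 10 routes.

10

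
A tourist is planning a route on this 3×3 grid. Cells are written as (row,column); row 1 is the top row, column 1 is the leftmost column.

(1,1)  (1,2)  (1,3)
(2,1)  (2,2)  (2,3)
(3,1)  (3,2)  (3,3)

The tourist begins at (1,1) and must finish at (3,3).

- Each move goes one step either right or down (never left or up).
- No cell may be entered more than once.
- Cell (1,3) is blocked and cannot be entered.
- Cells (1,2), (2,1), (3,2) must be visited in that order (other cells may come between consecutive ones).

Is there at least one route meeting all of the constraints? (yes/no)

(2,1) lies to the left of (1,2), so going from (1,2) to (2,1) would need a leftward move — but moves only go right/down, so (1,2) cannot be visited before (2,1).

no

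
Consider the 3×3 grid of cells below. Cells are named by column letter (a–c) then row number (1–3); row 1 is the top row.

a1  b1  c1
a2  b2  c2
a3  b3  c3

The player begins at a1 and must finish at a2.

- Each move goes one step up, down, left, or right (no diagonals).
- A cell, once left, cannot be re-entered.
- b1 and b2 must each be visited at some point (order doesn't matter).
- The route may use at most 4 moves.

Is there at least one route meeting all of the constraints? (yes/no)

yes

One route that works: a1 → b1 → b2 → a2.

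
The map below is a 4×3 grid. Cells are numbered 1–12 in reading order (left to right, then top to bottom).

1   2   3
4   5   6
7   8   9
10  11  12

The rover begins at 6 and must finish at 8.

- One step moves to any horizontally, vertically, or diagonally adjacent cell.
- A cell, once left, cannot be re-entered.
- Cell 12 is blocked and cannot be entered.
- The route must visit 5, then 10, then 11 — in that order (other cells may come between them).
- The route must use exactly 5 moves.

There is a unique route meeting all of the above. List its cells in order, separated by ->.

6 -> 5 -> 7 -> 10 -> 11 -> 8

The waypoints must appear in the order 5, 10, 11, with no cell reused.
Route from 6: left to 5, down-left to 7, down to 10, right to 11, up to 8 — 5 moves in all.
Check: order respected (5 at step 1, 10 at step 3, 11 at step 4); 5 moves as required.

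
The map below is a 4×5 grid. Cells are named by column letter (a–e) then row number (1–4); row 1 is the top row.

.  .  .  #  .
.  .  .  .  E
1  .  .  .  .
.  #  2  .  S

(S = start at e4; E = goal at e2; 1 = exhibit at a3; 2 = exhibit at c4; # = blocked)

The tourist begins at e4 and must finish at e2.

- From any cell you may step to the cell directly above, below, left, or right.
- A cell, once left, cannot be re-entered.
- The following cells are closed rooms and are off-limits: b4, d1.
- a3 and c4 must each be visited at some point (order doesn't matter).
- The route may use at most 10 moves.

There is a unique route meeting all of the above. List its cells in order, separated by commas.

The 10-move cap with required stops at a3, c4 leaves no slack for detours.
Route from e4: left 2 to c4, up 1 to c3, left 2 to a3, up 1 to a2, right 4 to e2 — 10 moves in all.
Check: all required cells visited; 10 ≤ 10 moves.

e4, d4, c4, c3, b3, a3, a2, b2, c2, d2, e2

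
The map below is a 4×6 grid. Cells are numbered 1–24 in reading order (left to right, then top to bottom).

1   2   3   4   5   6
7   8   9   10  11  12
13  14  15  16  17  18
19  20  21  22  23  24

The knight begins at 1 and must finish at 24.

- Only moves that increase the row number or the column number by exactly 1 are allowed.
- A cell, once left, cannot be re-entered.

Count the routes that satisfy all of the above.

56

A right/down-only route from 1 to 24 makes exactly 3 down-moves and 5 right-moves in some order.
With no other constraints that would be C(8,3) = 56 routes.
That gives 56 routes.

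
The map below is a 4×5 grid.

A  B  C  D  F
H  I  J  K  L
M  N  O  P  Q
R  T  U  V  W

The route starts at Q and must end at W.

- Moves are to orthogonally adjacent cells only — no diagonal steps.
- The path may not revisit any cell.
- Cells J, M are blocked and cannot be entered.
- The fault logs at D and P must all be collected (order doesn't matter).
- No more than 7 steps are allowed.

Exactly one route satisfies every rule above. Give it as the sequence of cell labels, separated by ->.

Q -> L -> F -> D -> K -> P -> V -> W

Any route must reach D and P and still end at W within 7 moves, so the order of the required stops is forced.
Route from Q: up 2 to F, left 1 to D, down 3 to V, right 1 to W — 7 moves in all.
Check: all required cells visited; 7 ≤ 7 moves.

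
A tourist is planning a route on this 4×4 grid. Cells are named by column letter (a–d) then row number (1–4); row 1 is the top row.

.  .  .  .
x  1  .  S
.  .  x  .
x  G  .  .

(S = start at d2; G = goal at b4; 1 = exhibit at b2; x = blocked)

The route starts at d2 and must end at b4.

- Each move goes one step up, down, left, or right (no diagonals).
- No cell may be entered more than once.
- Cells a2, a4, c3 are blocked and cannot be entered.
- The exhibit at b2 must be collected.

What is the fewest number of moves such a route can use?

Any route passes through b2 somewhere between d2 and b4. Summing Manhattan distances along the two legs (d2 → b2 → b4) gives a lower bound of 2 + 2 = 4 moves.
A route of 4 moves achieves this: d2 → c2 → b2 → b3 → b4.
Since 4 matches the lower bound, it is optimal.

4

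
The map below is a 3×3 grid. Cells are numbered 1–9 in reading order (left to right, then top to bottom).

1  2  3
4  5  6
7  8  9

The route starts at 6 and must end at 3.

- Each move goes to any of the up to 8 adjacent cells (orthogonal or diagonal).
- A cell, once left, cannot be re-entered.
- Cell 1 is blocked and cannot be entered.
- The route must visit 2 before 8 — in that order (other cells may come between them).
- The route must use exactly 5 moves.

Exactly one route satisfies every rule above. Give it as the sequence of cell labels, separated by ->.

6 -> 2 -> 4 -> 8 -> 5 -> 3

The waypoints must appear in the order 2, 8, with no cell reused.
Route from 6: up-left to 2, down-left to 4, down-right to 8, up to 5, up-right to 3 — 5 moves in all.
Check: order respected (2 at step 1, 8 at step 3); 5 moves as required.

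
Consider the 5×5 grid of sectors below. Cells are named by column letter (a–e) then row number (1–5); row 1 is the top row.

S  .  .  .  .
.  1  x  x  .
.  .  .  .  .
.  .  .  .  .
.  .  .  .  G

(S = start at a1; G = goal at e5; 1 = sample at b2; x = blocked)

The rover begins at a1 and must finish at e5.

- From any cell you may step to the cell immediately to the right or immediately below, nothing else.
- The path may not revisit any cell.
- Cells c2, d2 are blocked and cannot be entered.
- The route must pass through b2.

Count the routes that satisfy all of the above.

A right/down-only route from a1 to e5 makes exactly 4 down-moves and 4 right-moves in some order.
With no other constraints that would be C(8,4) = 70 routes.
Split at b2 and multiply the segment counts (each segment already excludes blocked cells): a1→b2: 2; b2→e5: 10; product = 20.
That gives 20 routes.

20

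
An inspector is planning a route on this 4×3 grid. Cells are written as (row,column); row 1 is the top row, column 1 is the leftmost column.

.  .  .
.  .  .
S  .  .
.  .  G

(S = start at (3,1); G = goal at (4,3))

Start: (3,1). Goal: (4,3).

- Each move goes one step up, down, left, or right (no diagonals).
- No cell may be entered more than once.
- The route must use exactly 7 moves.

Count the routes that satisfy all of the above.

Need simple routes of exactly 7 moves from (3,1) to (4,3) (Manhattan distance 3, so 2 moves are spent on a detour and 2 undoing it).
Enumerating: (3,1) (2,1) (1,1) (1,2) (2,2) (3,2) (4,2) (4,3) | (3,1) (2,1) (1,1) (1,2) (2,2) (3,2) (3,3) (4,3) | (3,1) (2,1) (1,1) (1,2) (2,2) (2,3) (3,3) (4,3) | (3,1) (2,1) (1,1) (1,2) (1,3) (2,3) (3,3) (4,3) | (3,1) (2,1) (2,2) (1,2) (1,3) (2,3) (3,3) (4,3) | (3,1) (2,1) (2,2) (2,3) (3,3) (3,2) (4,2) (4,3) | (3,1) (4,1) (4,2) (3,2) (2,2) (2,3) (3,3) (4,3) | (3,1) (3,2) (2,2) (1,2) (1,3) (2,3) (3,3) (4,3).
That gives 8 routes.

8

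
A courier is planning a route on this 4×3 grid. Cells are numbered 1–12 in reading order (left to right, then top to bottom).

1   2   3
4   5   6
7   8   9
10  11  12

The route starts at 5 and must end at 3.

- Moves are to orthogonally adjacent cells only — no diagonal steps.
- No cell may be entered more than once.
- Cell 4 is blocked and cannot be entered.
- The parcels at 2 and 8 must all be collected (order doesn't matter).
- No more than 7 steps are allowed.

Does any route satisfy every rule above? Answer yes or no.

Exhausting the options from 5, every branch either dead-ends against blocked cells, would have to re-enter a cell already used, runs past the 7-move limit, or reaches the goal with a constraint still unmet.

no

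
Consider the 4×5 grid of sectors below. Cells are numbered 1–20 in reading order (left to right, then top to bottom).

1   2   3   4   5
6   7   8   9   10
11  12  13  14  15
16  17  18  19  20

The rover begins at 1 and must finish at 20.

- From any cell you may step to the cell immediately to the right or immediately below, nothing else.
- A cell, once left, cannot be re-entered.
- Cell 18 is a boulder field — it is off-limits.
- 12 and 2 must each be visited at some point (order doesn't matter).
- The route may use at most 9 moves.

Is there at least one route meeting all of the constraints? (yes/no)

One route that works: 1 → 2 → 7 → 12 → 13 → 14 → 19 → 20.

yes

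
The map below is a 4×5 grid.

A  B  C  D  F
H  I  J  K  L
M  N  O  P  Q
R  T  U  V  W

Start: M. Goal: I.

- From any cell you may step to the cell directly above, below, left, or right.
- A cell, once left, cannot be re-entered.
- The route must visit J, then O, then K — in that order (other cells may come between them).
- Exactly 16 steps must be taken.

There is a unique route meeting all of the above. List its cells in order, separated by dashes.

M - H - A - B - C - J - O - P - K - L - Q - W - V - U - T - N - I

The waypoints must appear in the order J, O, K, with no cell reused.
Route from M: up 2 to A, right 2 to C, down 2 to O, right 1 to P, up 1 to K, right 1 to L, down 2 to W, left 3 to T, up 2 to I — 16 moves in all.
Check: order respected (J at step 5, O at step 6, K at step 8); 16 moves as required.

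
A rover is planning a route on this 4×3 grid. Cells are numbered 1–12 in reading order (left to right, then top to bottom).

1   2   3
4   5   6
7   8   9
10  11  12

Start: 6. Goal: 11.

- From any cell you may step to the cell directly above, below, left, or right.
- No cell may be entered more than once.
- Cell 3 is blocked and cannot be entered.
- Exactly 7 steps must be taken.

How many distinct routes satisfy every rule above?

4

Need simple routes of exactly 7 moves from 6 to 11 (Manhattan distance 3, so 2 moves are spent on a detour and 2 undoing it).
Enumerating: 6 9 8 5 4 7 10 11 | 6 5 2 1 4 7 10 11 | 6 5 2 1 4 7 8 11 | 6 5 4 7 8 9 12 11.
That gives 4 routes.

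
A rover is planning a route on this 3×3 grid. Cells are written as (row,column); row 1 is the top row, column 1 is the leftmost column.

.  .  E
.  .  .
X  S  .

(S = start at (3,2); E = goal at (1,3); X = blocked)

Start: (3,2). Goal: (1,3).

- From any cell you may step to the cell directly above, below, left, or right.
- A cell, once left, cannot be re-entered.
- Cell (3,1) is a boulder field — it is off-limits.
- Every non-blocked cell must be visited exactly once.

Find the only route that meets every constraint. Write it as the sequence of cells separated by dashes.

Need to visit all 8 open cells exactly once, starting at (3,2) and ending at (1,3).
Route from (3,2): right to (3,3), up to (2,3), 2× left (reaching (2,1)), up to (1,1), 2× right (reaching (1,3)) — 7 moves in all.
Check: all 8 open cells covered.

(3,2) - (3,3) - (2,3) - (2,2) - (2,1) - (1,1) - (1,2) - (1,3)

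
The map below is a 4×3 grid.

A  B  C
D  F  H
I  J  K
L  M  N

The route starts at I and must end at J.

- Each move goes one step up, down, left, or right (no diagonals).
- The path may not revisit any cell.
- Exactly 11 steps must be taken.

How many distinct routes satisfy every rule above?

Need simple routes of exactly 11 moves from I to J (Manhattan distance 1, so 5 moves are spent on a detour and 5 undoing it).
Enumerating: I L M N K H C B A D F J.
That gives 1 route.

1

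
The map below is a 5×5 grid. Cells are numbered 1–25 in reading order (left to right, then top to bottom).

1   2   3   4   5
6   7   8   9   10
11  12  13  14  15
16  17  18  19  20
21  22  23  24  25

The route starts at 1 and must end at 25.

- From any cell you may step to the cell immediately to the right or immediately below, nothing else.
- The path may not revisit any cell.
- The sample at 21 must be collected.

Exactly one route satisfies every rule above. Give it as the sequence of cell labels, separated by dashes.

1 - 6 - 11 - 16 - 21 - 22 - 23 - 24 - 25

Moves only go right or down, so the column and row indices never decrease.
Route from 1: 4× down (reaching 21), 4× right (reaching 25) — 8 moves in all.
Check: all required cells visited.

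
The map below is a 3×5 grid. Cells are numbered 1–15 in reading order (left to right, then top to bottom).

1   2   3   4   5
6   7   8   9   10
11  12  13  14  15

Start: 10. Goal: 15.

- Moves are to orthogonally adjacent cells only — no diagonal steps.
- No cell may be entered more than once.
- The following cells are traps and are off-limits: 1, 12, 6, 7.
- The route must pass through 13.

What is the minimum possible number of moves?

5

Any route passes through 13 somewhere between 10 and 15. Summing Manhattan distances along the two legs (10 → 13 → 15) gives a lower bound of 3 + 2 = 5 moves.
A route of 5 moves achieves this: 10 → 9 → 8 → 13 → 14 → 15.
Since 5 matches the lower bound, it is optimal.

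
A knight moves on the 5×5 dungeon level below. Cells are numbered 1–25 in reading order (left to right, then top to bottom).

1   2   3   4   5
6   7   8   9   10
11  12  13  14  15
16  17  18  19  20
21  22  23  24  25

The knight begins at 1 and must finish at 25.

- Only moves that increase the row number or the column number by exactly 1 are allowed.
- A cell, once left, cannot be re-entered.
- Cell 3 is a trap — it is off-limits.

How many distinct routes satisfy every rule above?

A right/down-only route from 1 to 25 makes exactly 4 down-moves and 4 right-moves in some order.
With no other constraints that would be C(8,4) = 70 routes.
Subtract routes through each blocked cell (inclusion–exclusion for overlaps): − through 3: 15 → 55.
That gives 55 routes.

55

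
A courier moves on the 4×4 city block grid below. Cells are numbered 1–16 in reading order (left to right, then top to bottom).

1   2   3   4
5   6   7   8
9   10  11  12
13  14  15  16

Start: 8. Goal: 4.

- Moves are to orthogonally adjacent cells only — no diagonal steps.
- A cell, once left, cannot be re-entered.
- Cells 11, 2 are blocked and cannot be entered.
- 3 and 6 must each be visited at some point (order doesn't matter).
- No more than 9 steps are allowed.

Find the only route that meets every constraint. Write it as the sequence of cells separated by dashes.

Any route must reach 3 and 6 and still end at 4 within 9 moves, so the order of the required stops is forced.
Route from 8: down 2 to 16, left 2 to 14, up 2 to 6, right 1 to 7, up 1 to 3, right 1 to 4 — 9 moves in all.
Check: all required cells visited; 9 ≤ 9 moves.

8 - 12 - 16 - 15 - 14 - 10 - 6 - 7 - 3 - 4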